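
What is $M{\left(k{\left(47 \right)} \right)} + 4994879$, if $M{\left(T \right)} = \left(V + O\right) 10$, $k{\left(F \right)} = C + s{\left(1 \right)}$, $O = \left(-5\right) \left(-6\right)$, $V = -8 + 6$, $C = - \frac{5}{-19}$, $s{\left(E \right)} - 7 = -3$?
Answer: $4995159$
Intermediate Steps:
$s{\left(E \right)} = 4$ ($s{\left(E \right)} = 7 - 3 = 4$)
$C = \frac{5}{19}$ ($C = \left(-5\right) \left(- \frac{1}{19}\right) = \frac{5}{19} \approx 0.26316$)
$V = -2$
$O = 30$
$k{\left(F \right)} = \frac{81}{19}$ ($k{\left(F \right)} = \frac{5}{19} + 4 = \frac{81}{19}$)
$M{\left(T \right)} = 280$ ($M{\left(T \right)} = \left(-2 + 30\right) 10 = 28 \cdot 10 = 280$)
$M{\left(k{\left(47 \right)} \right)} + 4994879 = 280 + 4994879 = 4995159$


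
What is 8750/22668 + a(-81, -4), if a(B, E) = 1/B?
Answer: 114347/306018 ≈ 0.37366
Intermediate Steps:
8750/22668 + a(-81, -4) = 8750/22668 + 1/(-81) = 8750*(1/22668) - 1/81 = 4375/11334 - 1/81 = 114347/306018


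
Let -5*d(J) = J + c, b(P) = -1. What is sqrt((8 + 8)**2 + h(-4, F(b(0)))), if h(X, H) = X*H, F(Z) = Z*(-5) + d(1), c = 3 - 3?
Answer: 4*sqrt(370)/5 ≈ 15.388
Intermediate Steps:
c = 0
d(J) = -J/5 (d(J) = -(J + 0)/5 = -J/5)
F(Z) = -1/5 - 5*Z (F(Z) = Z*(-5) - 1/5*1 = -5*Z - 1/5 = -1/5 - 5*Z)
h(X, H) = H*X
sqrt((8 + 8)**2 + h(-4, F(b(0)))) = sqrt((8 + 8)**2 + (-1/5 - 5*(-1))*(-4)) = sqrt(16**2 + (-1/5 + 5)*(-4)) = sqrt(256 + (24/5)*(-4)) = sqrt(256 - 96/5) = sqrt(1184/5) = 4*sqrt(370)/5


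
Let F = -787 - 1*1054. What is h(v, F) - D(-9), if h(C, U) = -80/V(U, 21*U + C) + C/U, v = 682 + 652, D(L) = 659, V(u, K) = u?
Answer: -1214473/1841 ≈ -659.68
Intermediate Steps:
F = -1841 (F = -787 - 1054 = -1841)
v = 1334
h(C, U) = -80/U + C/U
h(v, F) - D(-9) = (-80 + 1334)/(-1841) - 1*659 = -1/1841*1254 - 659 = -1254/1841 - 659 = -1214473/1841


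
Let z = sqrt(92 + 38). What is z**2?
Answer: 130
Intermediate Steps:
z = sqrt(130) ≈ 11.402
z**2 = (sqrt(130))**2 = 130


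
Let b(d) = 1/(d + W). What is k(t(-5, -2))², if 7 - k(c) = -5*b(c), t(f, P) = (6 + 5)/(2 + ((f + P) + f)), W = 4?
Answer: 64009/841 ≈ 76.111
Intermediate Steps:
b(d) = 1/(4 + d) (b(d) = 1/(d + 4) = 1/(4 + d))
t(f, P) = 11/(2 + P + 2*f) (t(f, P) = 11/(2 + ((P + f) + f)) = 11/(2 + (P + 2*f)) = 11/(2 + P + 2*f))
k(c) = 7 + 5/(4 + c) (k(c) = 7 - (-5)/(4 + c) = 7 + 5/(4 + c))
k(t(-5, -2))² = ((33 + 7*(11/(2 - 2 + 2*(-5))))/(4 + 11/(2 - 2 + 2*(-5))))² = ((33 + 7*(11/(2 - 2 - 10)))/(4 + 11/(2 - 2 - 10)))² = ((33 + 7*(11/(-10)))/(4 + 11/(-10)))² = ((33 + 7*(11*(-⅒)))/(4 + 11*(-⅒)))² = ((33 + 7*(-11/10))/(4 - 11/10))² = ((33 - 77/10)/(29/10))² = ((10/29)*(253/10))² = (253/29)² = 64009/841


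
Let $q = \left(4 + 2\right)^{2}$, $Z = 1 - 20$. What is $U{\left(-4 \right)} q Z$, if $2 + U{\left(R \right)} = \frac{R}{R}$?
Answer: $684$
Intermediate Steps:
$Z = -19$
$U{\left(R \right)} = -1$ ($U{\left(R \right)} = -2 + \frac{R}{R} = -2 + 1 = -1$)
$q = 36$ ($q = 6^{2} = 36$)
$U{\left(-4 \right)} q Z = \left(-1\right) 36 \left(-19\right) = \left(-36\right) \left(-19\right) = 684$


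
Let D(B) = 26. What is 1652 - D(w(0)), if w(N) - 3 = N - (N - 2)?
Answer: 1626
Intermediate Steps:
w(N) = 5 (w(N) = 3 + (N - (N - 2)) = 3 + (N - (-2 + N)) = 3 + (N + (2 - N)) = 3 + 2 = 5)
1652 - D(w(0)) = 1652 - 1*26 = 1652 - 26 = 1626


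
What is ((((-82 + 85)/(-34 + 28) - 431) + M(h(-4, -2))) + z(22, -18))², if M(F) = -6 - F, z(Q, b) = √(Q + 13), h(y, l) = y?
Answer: 751829/4 - 867*√35 ≈ 1.8283e+5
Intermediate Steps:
z(Q, b) = √(13 + Q)
((((-82 + 85)/(-34 + 28) - 431) + M(h(-4, -2))) + z(22, -18))² = ((((-82 + 85)/(-34 + 28) - 431) + (-6 - 1*(-4))) + √(13 + 22))² = (((3/(-6) - 431) + (-6 + 4)) + √35)² = (((3*(-⅙) - 431) - 2) + √35)² = (((-½ - 431) - 2) + √35)² = ((-863/2 - 2) + √35)² = (-867/2 + √35)²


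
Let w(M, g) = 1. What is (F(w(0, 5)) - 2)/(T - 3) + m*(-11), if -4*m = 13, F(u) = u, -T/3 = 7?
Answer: 859/24 ≈ 35.792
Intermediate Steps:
T = -21 (T = -3*7 = -21)
m = -13/4 (m = -1/4*13 = -13/4 ≈ -3.2500)
(F(w(0, 5)) - 2)/(T - 3) + m*(-11) = (1 - 2)/(-21 - 3) - 13/4*(-11) = -1/(-24) + 143/4 = -1*(-1/24) + 143/4 = 1/24 + 143/4 = 859/24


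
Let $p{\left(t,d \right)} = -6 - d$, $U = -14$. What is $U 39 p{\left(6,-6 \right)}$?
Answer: $0$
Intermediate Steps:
$U 39 p{\left(6,-6 \right)} = \left(-14\right) 39 \left(-6 - -6\right) = - 546 \left(-6 + 6\right) = \left(-546\right) 0 = 0$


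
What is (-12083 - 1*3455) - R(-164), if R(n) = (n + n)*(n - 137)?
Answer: -114266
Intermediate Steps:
R(n) = 2*n*(-137 + n) (R(n) = (2*n)*(-137 + n) = 2*n*(-137 + n))
(-12083 - 1*3455) - R(-164) = (-12083 - 1*3455) - 2*(-164)*(-137 - 164) = (-12083 - 3455) - 2*(-164)*(-301) = -15538 - 1*98728 = -15538 - 98728 = -114266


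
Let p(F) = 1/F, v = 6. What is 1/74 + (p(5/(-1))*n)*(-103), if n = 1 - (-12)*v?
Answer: 556411/370 ≈ 1503.8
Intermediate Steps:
n = 73 (n = 1 - (-12)*6 = 1 - 4*(-18) = 1 + 72 = 73)
1/74 + (p(5/(-1))*n)*(-103) = 1/74 + (73/(5/(-1)))*(-103) = 1/74 + (73/(5*(-1)))*(-103) = 1/74 + (73/(-5))*(-103) = 1/74 - ⅕*73*(-103) = 1/74 - 73/5*(-103) = 1/74 + 7519/5 = 556411/370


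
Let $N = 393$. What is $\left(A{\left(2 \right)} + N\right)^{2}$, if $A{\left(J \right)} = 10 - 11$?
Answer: $153664$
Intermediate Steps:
$A{\left(J \right)} = -1$ ($A{\left(J \right)} = 10 - 11 = -1$)
$\left(A{\left(2 \right)} + N\right)^{2} = \left(-1 + 393\right)^{2} = 392^{2} = 153664$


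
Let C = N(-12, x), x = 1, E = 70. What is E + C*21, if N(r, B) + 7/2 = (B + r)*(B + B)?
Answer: -931/2 ≈ -465.50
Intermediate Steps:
N(r, B) = -7/2 + 2*B*(B + r) (N(r, B) = -7/2 + (B + r)*(B + B) = -7/2 + (B + r)*(2*B) = -7/2 + 2*B*(B + r))
C = -51/2 (C = -7/2 + 2*1² + 2*1*(-12) = -7/2 + 2*1 - 24 = -7/2 + 2 - 24 = -51/2 ≈ -25.500)
E + C*21 = 70 - 51/2*21 = 70 - 1071/2 = -931/2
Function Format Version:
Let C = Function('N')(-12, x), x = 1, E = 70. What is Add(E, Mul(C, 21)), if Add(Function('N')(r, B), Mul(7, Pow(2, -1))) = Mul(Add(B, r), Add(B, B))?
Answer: Rational(-931, 2) ≈ -465.50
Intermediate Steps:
Function('N')(r, B) = Add(Rational(-7, 2), Mul(2, B, Add(B, r))) (Function('N')(r, B) = Add(Rational(-7, 2), Mul(Add(B, r), Add(B, B))) = Add(Rational(-7, 2), Mul(Add(B, r), Mul(2, B))) = Add(Rational(-7, 2), Mul(2, B, Add(B, r))))
C = Rational(-51, 2) (C = Add(Rational(-7, 2), Mul(2, Pow(1, 2)), Mul(2, 1, -12)) = Add(Rational(-7, 2), Mul(2, 1), -24) = Add(Rational(-7, 2), 2, -24) = Rational(-51, 2) ≈ -25.500)
Add(E, Mul(C, 21)) = Add(70, Mul(Rational(-51, 2), 21)) = Add(70, Rational(-1071, 2)) = Rational(-931, 2)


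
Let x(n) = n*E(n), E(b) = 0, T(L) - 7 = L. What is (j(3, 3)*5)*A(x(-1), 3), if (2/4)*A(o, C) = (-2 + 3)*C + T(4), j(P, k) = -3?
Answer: -420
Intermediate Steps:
T(L) = 7 + L
x(n) = 0 (x(n) = n*0 = 0)
A(o, C) = 22 + 2*C (A(o, C) = 2*((-2 + 3)*C + (7 + 4)) = 2*(1*C + 11) = 2*(C + 11) = 2*(11 + C) = 22 + 2*C)
(j(3, 3)*5)*A(x(-1), 3) = (-3*5)*(22 + 2*3) = -15*(22 + 6) = -15*28 = -420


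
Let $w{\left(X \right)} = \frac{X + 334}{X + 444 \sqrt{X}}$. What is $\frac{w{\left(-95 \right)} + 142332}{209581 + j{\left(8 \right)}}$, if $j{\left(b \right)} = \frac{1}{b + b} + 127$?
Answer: $\frac{449156519248}{661774893999} - \frac{565952 i \sqrt{95}}{20956204976635} \approx 0.67871 - 2.6323 \cdot 10^{-7} i$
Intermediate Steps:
$w{\left(X \right)} = \frac{334 + X}{X + 444 \sqrt{X}}$
$j{\left(b \right)} = 127 + \frac{1}{2 b}$ ($j{\left(b \right)} = \frac{1}{2 b} + 127 = 127 + \frac{1}{2 b}$)
$\frac{w{\left(-95 \right)} + 142332}{209581 + j{\left(8 \right)}} = \frac{\frac{334 - 95}{-95 + 444 \sqrt{-95}} + 142332}{209581 + \left(127 + \frac{1}{2 \cdot 8}\right)} = \frac{\frac{1}{-95 + 444 i \sqrt{95}} \cdot 239 + 142332}{209581 + \left(127 + \frac{1}{2} \cdot \frac{1}{8}\right)} = \frac{\frac{1}{-95 + 444 i \sqrt{95}} \cdot 239 + 142332}{209581 + \left(127 + \frac{1}{16}\right)} = \frac{\frac{239}{-95 + 444 i \sqrt{95}} + 142332}{209581 + \frac{2033}{16}} = \frac{142332 + \frac{239}{-95 + 444 i \sqrt{95}}}{\frac{3355329}{16}} = \left(142332 + \frac{239}{-95 + 444 i \sqrt{95}}\right) \frac{16}{3355329} = \frac{26176}{38567} + \frac{3824}{3355329 \left(-95 + 444 i \sqrt{95}\right)}$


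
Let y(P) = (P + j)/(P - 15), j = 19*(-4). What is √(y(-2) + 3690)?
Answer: 2*√266934/17 ≈ 60.783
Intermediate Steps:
j = -76
y(P) = (-76 + P)/(-15 + P) (y(P) = (P - 76)/(P - 15) = (-76 + P)/(-15 + P))
√(y(-2) + 3690) = √((-76 - 2)/(-15 - 2) + 3690) = √(-78/(-17) + 3690) = √(-1/17*(-78) + 3690) = √(78/17 + 3690) = √(62808/17) = 2*√266934/17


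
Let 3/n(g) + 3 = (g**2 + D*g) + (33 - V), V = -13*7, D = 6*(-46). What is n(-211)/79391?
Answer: 3/8167587298 ≈ 3.6731e-10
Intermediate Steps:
D = -276
V = -91
n(g) = 3/(121 + g**2 - 276*g) (n(g) = 3/(-3 + ((g**2 - 276*g) + (33 - 1*(-91)))) = 3/(-3 + ((g**2 - 276*g) + (33 + 91))) = 3/(-3 + ((g**2 - 276*g) + 124)) = 3/(-3 + (124 + g**2 - 276*g)) = 3/(121 + g**2 - 276*g))
n(-211)/79391 = (3/(121 + (-211)**2 - 276*(-211)))/79391 = (3/(121 + 44521 + 58236))*(1/79391) = (3/102878)*(1/79391) = 3/8167587298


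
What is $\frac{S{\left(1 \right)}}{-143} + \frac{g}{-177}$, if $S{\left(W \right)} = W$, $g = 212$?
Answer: $- \frac{30493}{25311} \approx -1.2047$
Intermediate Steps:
$\frac{S{\left(1 \right)}}{-143} + \frac{g}{-177} = 1 \frac{1}{-143} + \frac{212}{-177} = 1 \left(- \frac{1}{143}\right) + 212 \left(- \frac{1}{177}\right) = - \frac{1}{143} - \frac{212}{177} = - \frac{30493}{25311}$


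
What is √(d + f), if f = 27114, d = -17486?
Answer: 2*√2407 ≈ 98.122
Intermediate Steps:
√(d + f) = √(-17486 + 27114) = √9628 = 2*√2407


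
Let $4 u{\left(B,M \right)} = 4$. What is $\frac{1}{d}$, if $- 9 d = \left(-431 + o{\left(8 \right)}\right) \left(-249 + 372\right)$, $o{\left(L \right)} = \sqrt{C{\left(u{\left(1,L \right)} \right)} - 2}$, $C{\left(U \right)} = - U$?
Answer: $\frac{1293}{7616324} + \frac{3 i \sqrt{3}}{7616324} \approx 0.00016977 + 6.8224 \cdot 10^{-7} i$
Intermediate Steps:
$u{\left(B,M \right)} = 1$ ($u{\left(B,M \right)} = \frac{1}{4} \cdot 4 = 1$)
$o{\left(L \right)} = i \sqrt{3}$ ($o{\left(L \right)} = \sqrt{\left(-1\right) 1 - 2} = \sqrt{-1 - 2} = \sqrt{-3} = i \sqrt{3}$)
$d = \frac{17671}{3} - \frac{41 i \sqrt{3}}{3}$ ($d = - \frac{\left(-431 + i \sqrt{3}\right) \left(-249 + 372\right)}{9} = - \frac{\left(-431 + i \sqrt{3}\right) 123}{9} = - \frac{-53013 + 123 i \sqrt{3}}{9} = \frac{17671}{3} - \frac{41 i \sqrt{3}}{3} \approx 5890.3 - 23.671 i$)
$\frac{1}{d} = \frac{1}{\frac{17671}{3} - \frac{41 i \sqrt{3}}{3}}$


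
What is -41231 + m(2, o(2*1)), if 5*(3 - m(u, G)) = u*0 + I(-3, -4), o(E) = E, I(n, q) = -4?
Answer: -206136/5 ≈ -41227.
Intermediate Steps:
m(u, G) = 19/5 (m(u, G) = 3 - (u*0 - 4)/5 = 3 - (0 - 4)/5 = 3 - 1/5*(-4) = 3 + 4/5 = 19/5)
-41231 + m(2, o(2*1)) = -41231 + 19/5 = -206136/5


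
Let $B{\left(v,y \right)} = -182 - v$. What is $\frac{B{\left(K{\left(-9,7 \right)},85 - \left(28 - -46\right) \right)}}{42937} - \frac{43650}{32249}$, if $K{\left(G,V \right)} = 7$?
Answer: $- \frac{1880295111}{1384675313} \approx -1.3579$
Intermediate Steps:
$\frac{B{\left(K{\left(-9,7 \right)},85 - \left(28 - -46\right) \right)}}{42937} - \frac{43650}{32249} = \frac{-182 - 7}{42937} - \frac{43650}{32249} = \left(-182 - 7\right) \frac{1}{42937} - \frac{43650}{32249} = \left(-189\right) \frac{1}{42937} - \frac{43650}{32249} = - \frac{189}{42937} - \frac{43650}{32249} = - \frac{1880295111}{1384675313}$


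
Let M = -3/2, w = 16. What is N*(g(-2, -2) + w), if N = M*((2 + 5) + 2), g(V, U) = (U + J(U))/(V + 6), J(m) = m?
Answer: -405/2 ≈ -202.50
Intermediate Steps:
M = -3/2 (M = -3*1/2 = -3/2 ≈ -1.5000)
g(V, U) = 2*U/(6 + V) (g(V, U) = (U + U)/(V + 6) = (2*U)/(6 + V) = 2*U/(6 + V))
N = -27/2 (N = -3*((2 + 5) + 2)/2 = -3*(7 + 2)/2 = -3/2*9 = -27/2 ≈ -13.500)
N*(g(-2, -2) + w) = -27*(2*(-2)/(6 - 2) + 16)/2 = -27*(2*(-2)/4 + 16)/2 = -27*(2*(-2)*(1/4) + 16)/2 = -27*(-1 + 16)/2 = -27/2*15 = -405/2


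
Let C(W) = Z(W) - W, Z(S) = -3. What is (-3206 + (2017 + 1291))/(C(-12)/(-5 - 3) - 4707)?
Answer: -272/12555 ≈ -0.021665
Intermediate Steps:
C(W) = -3 - W
(-3206 + (2017 + 1291))/(C(-12)/(-5 - 3) - 4707) = (-3206 + (2017 + 1291))/((-3 - 1*(-12))/(-5 - 3) - 4707) = (-3206 + 3308)/((-3 + 12)/(-8) - 4707) = 102/(-⅛*9 - 4707) = 102/(-9/8 - 4707) = 102/(-37665/8) = 102*(-8/37665) = -272/12555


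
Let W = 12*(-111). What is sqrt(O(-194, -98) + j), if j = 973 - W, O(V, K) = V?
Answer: sqrt(2111) ≈ 45.946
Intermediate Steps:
W = -1332
j = 2305 (j = 973 - 1*(-1332) = 973 + 1332 = 2305)
sqrt(O(-194, -98) + j) = sqrt(-194 + 2305) = sqrt(2111)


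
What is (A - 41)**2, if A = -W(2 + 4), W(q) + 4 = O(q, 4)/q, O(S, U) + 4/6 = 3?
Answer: 452929/324 ≈ 1397.9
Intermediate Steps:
O(S, U) = 7/3 (O(S, U) = -2/3 + 3 = 7/3)
W(q) = -4 + 7/(3*q)
A = 65/18 (A = -(-4 + 7/(3*(2 + 4))) = -(-4 + (7/3)/6) = -(-4 + (7/3)*(1/6)) = -(-4 + 7/18) = -1*(-65/18) = 65/18 ≈ 3.6111)
(A - 41)**2 = (65/18 - 41)**2 = (-673/18)**2 = 452929/324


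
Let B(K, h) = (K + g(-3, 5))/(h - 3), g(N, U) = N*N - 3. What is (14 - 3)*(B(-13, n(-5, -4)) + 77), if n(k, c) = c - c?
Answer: 2618/3 ≈ 872.67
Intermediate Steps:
n(k, c) = 0
g(N, U) = -3 + N² (g(N, U) = N² - 3 = -3 + N²)
B(K, h) = (6 + K)/(-3 + h) (B(K, h) = (K + (-3 + (-3)²))/(h - 3) = (K + (-3 + 9))/(-3 + h) = (K + 6)/(-3 + h) = (6 + K)/(-3 + h))
(14 - 3)*(B(-13, n(-5, -4)) + 77) = (14 - 3)*((6 - 13)/(-3 + 0) + 77) = 11*(-7/(-3) + 77) = 11*(-⅓*(-7) + 77) = 11*(7/3 + 77) = 11*(238/3) = 2618/3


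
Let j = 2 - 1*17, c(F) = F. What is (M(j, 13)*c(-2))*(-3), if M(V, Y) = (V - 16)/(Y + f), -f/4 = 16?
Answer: 62/17 ≈ 3.6471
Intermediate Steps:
f = -64 (f = -4*16 = -64)
j = -15 (j = 2 - 17 = -15)
M(V, Y) = (-16 + V)/(-64 + Y) (M(V, Y) = (V - 16)/(Y - 64) = (-16 + V)/(-64 + Y))
(M(j, 13)*c(-2))*(-3) = (((-16 - 15)/(-64 + 13))*(-2))*(-3) = ((-31/(-51))*(-2))*(-3) = (-1/51*(-31)*(-2))*(-3) = ((31/51)*(-2))*(-3) = -62/51*(-3) = 62/17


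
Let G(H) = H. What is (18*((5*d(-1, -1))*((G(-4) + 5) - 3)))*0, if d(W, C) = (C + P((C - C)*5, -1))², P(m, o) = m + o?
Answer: 0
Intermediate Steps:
d(W, C) = (-1 + C)² (d(W, C) = (C + ((C - C)*5 - 1))² = (C + (0*5 - 1))² = (C + (0 - 1))² = (C - 1)² = (-1 + C)²)
(18*((5*d(-1, -1))*((G(-4) + 5) - 3)))*0 = (18*((5*(-1 - 1)²)*((-4 + 5) - 3)))*0 = (18*((5*(-2)²)*(1 - 3)))*0 = (18*((5*4)*(-2)))*0 = (18*(20*(-2)))*0 = (18*(-40))*0 = -720*0 = 0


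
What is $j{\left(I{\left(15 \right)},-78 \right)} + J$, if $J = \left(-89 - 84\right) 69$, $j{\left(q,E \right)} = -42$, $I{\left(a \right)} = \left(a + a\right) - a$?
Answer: $-11979$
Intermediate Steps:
$I{\left(a \right)} = a$ ($I{\left(a \right)} = 2 a - a = a$)
$J = -11937$ ($J = \left(-173\right) 69 = -11937$)
$j{\left(I{\left(15 \right)},-78 \right)} + J = -42 - 11937 = -11979$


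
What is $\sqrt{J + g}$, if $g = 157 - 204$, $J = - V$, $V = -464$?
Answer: $\sqrt{417} \approx 20.421$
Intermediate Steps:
$J = 464$ ($J = \left(-1\right) \left(-464\right) = 464$)
$g = -47$ ($g = 157 - 204 = -47$)
$\sqrt{J + g} = \sqrt{464 - 47} = \sqrt{417}$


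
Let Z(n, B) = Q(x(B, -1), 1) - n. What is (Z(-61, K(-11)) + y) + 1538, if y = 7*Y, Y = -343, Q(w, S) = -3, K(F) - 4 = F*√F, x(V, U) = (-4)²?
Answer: -805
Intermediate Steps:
x(V, U) = 16
K(F) = 4 + F^(3/2) (K(F) = 4 + F*√F = 4 + F^(3/2))
y = -2401 (y = 7*(-343) = -2401)
Z(n, B) = -3 - n
(Z(-61, K(-11)) + y) + 1538 = ((-3 - 1*(-61)) - 2401) + 1538 = ((-3 + 61) - 2401) + 1538 = (58 - 2401) + 1538 = -2343 + 1538 = -805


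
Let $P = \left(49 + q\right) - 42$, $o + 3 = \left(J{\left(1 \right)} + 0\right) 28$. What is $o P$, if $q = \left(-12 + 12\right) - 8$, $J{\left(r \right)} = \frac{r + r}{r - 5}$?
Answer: $17$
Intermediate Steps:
$J{\left(r \right)} = \frac{2 r}{-5 + r}$
$q = -8$ ($q = 0 - 8 = -8$)
$o = -17$ ($o = -3 + \left(2 \cdot 1 \frac{1}{-5 + 1} + 0\right) 28 = -3 + \left(2 \cdot 1 \frac{1}{-4} + 0\right) 28 = -3 + \left(2 \cdot 1 \left(- \frac{1}{4}\right) + 0\right) 28 = -3 + \left(- \frac{1}{2} + 0\right) 28 = -3 - 14 = -17$)
$P = -1$ ($P = \left(49 - 8\right) - 42 = 41 - 42 = -1$)
$o P = \left(-17\right) \left(-1\right) = 17$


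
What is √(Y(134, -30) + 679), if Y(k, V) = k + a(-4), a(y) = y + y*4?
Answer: √793 ≈ 28.160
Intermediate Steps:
a(y) = 5*y (a(y) = y + 4*y = 5*y)
Y(k, V) = -20 + k (Y(k, V) = k + 5*(-4) = k - 20 = -20 + k)
√(Y(134, -30) + 679) = √((-20 + 134) + 679) = √(114 + 679) = √793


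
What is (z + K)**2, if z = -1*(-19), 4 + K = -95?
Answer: 6400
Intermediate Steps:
K = -99 (K = -4 - 95 = -99)
z = 19
(z + K)**2 = (19 - 99)**2 = (-80)**2 = 6400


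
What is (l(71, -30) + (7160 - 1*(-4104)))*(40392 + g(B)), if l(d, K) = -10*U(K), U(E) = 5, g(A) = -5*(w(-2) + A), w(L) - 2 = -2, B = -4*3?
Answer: 453628728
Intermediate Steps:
B = -12
w(L) = 0 (w(L) = 2 - 2 = 0)
g(A) = -5*A (g(A) = -5*(0 + A) = -5*A)
l(d, K) = -50 (l(d, K) = -10*5 = -50)
(l(71, -30) + (7160 - 1*(-4104)))*(40392 + g(B)) = (-50 + (7160 - 1*(-4104)))*(40392 - 5*(-12)) = (-50 + (7160 + 4104))*(40392 + 60) = (-50 + 11264)*40452 = 11214*40452 = 453628728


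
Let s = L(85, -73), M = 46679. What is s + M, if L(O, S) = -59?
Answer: 46620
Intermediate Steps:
s = -59
s + M = -59 + 46679 = 46620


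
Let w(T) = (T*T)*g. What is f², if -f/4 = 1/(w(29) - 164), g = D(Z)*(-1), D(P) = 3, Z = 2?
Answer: 16/7219969 ≈ 2.2161e-6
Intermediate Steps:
g = -3 (g = 3*(-1) = -3)
w(T) = -3*T² (w(T) = (T*T)*(-3) = T²*(-3) = -3*T²)
f = 4/2687 (f = -4/(-3*29² - 164) = -4/(-3*841 - 164) = -4/(-2523 - 164) = -4/(-2687) = -4*(-1/2687) = 4/2687 ≈ 0.0014886)
f² = (4/2687)² = 16/7219969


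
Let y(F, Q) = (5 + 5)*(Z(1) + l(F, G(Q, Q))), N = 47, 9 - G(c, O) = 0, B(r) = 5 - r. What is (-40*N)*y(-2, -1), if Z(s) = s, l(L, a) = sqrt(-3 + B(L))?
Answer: -56400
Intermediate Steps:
G(c, O) = 9 (G(c, O) = 9 - 1*0 = 9 + 0 = 9)
l(L, a) = sqrt(2 - L) (l(L, a) = sqrt(-3 + (5 - L)) = sqrt(2 - L))
y(F, Q) = 10 + 10*sqrt(2 - F) (y(F, Q) = (5 + 5)*(1 + sqrt(2 - F)) = 10*(1 + sqrt(2 - F)) = 10 + 10*sqrt(2 - F))
(-40*N)*y(-2, -1) = (-40*47)*(10 + 10*sqrt(2 - 1*(-2))) = -1880*(10 + 10*sqrt(2 + 2)) = -1880*(10 + 10*sqrt(4)) = -1880*(10 + 10*2) = -1880*(10 + 20) = -1880*30 = -56400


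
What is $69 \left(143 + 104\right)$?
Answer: $17043$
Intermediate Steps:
$69 \left(143 + 104\right) = 69 \cdot 247 = 17043$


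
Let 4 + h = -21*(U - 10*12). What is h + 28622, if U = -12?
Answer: 31390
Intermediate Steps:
h = 2768 (h = -4 - 21*(-12 - 10*12) = -4 - 21*(-12 - 120) = -4 - 21*(-132) = -4 + 2772 = 2768)
h + 28622 = 2768 + 28622 = 31390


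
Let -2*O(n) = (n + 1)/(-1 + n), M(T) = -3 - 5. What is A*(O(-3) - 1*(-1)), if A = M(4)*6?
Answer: -36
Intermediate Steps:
M(T) = -8
O(n) = -(1 + n)/(2*(-1 + n)) (O(n) = -(n + 1)/(2*(-1 + n)) = -(1 + n)/(2*(-1 + n)))
A = -48 (A = -8*6 = -48)
A*(O(-3) - 1*(-1)) = -48*((-1 - 1*(-3))/(2*(-1 - 3)) - 1*(-1)) = -48*((½)*(-1 + 3)/(-4) + 1) = -48*((½)*(-¼)*2 + 1) = -48*(-¼ + 1) = -48*¾ = -36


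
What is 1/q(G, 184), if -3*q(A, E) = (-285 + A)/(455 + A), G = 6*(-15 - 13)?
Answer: 287/151 ≈ 1.9007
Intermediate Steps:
G = -168 (G = 6*(-28) = -168)
q(A, E) = -(-285 + A)/(3*(455 + A))
1/q(G, 184) = 1/((285 - 1*(-168))/(3*(455 - 168))) = 1/((⅓)*(285 + 168)/287) = 1/((⅓)*(1/287)*453) = 1/(151/287) = 287/151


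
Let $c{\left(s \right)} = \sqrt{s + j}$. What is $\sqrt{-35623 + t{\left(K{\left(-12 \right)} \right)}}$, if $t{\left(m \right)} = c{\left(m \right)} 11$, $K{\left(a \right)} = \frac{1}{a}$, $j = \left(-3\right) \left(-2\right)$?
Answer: $\frac{\sqrt{-1282428 + 66 \sqrt{213}}}{6} \approx 188.67 i$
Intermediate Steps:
$j = 6$
$c{\left(s \right)} = \sqrt{6 + s}$ ($c{\left(s \right)} = \sqrt{s + 6} = \sqrt{6 + s}$)
$t{\left(m \right)} = 11 \sqrt{6 + m}$ ($t{\left(m \right)} = \sqrt{6 + m} 11 = 11 \sqrt{6 + m}$)
$\sqrt{-35623 + t{\left(K{\left(-12 \right)} \right)}} = \sqrt{-35623 + 11 \sqrt{6 + \frac{1}{-12}}} = \sqrt{-35623 + 11 \sqrt{6 - \frac{1}{12}}} = \sqrt{-35623 + 11 \sqrt{\frac{71}{12}}} = \sqrt{-35623 + 11 \frac{\sqrt{213}}{6}} = \sqrt{-35623 + \frac{11 \sqrt{213}}{6}}$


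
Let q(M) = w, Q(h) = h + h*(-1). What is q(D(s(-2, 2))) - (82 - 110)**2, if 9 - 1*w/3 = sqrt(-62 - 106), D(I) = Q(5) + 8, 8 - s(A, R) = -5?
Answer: -757 - 6*I*sqrt(42) ≈ -757.0 - 38.884*I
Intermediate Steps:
Q(h) = 0 (Q(h) = h - h = 0)
s(A, R) = 13 (s(A, R) = 8 - 1*(-5) = 8 + 5 = 13)
D(I) = 8 (D(I) = 0 + 8 = 8)
w = 27 - 6*I*sqrt(42) (w = 27 - 3*sqrt(-62 - 106) = 27 - 6*I*sqrt(42) ≈ 27.0 - 38.884*I)
q(M) = 27 - 6*I*sqrt(42)
q(D(s(-2, 2))) - (82 - 110)**2 = (27 - 6*I*sqrt(42)) - (82 - 110)**2 = (27 - 6*I*sqrt(42)) - 1*(-28)**2 = (27 - 6*I*sqrt(42)) - 1*784 = (27 - 6*I*sqrt(42)) - 784 = -757 - 6*I*sqrt(42)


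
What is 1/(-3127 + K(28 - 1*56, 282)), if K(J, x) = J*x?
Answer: -1/11023 ≈ -9.0719e-5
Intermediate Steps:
1/(-3127 + K(28 - 1*56, 282)) = 1/(-3127 + (28 - 1*56)*282) = 1/(-3127 + (28 - 56)*282) = 1/(-3127 - 28*282) = 1/(-3127 - 7896) = 1/(-11023) = -1/11023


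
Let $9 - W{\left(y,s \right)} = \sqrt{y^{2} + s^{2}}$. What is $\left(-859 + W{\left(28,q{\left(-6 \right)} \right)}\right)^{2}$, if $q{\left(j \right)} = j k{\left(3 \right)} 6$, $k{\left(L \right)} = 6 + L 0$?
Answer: $769940 + 6800 \sqrt{2965} \approx 1.1402 \cdot 10^{6}$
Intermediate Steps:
$k{\left(L \right)} = 6$ ($k{\left(L \right)} = 6 + 0 = 6$)
$q{\left(j \right)} = 36 j$ ($q{\left(j \right)} = j 6 \cdot 6 = 6 j 6 = 36 j$)
$W{\left(y,s \right)} = 9 - \sqrt{s^{2} + y^{2}}$ ($W{\left(y,s \right)} = 9 - \sqrt{y^{2} + s^{2}} = 9 - \sqrt{s^{2} + y^{2}}$)
$\left(-859 + W{\left(28,q{\left(-6 \right)} \right)}\right)^{2} = \left(-859 + \left(9 - \sqrt{\left(36 \left(-6\right)\right)^{2} + 28^{2}}\right)\right)^{2} = \left(-859 + \left(9 - \sqrt{\left(-216\right)^{2} + 784}\right)\right)^{2} = \left(-859 + \left(9 - \sqrt{46656 + 784}\right)\right)^{2} = \left(-859 + \left(9 - \sqrt{47440}\right)\right)^{2} = \left(-859 + \left(9 - 4 \sqrt{2965}\right)\right)^{2} = \left(-850 - 4 \sqrt{2965}\right)^{2}$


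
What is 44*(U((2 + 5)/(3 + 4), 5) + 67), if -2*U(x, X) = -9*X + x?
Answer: 3916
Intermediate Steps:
U(x, X) = -x/2 + 9*X/2 (U(x, X) = -(-9*X + x)/2 = -(x - 9*X)/2 = -x/2 + 9*X/2)
44*(U((2 + 5)/(3 + 4), 5) + 67) = 44*((-(2 + 5)/(2*(3 + 4)) + (9/2)*5) + 67) = 44*((-7/(2*7) + 45/2) + 67) = 44*((-½*1 + 45/2) + 67) = 44*((-½ + 45/2) + 67) = 44*(22 + 67) = 44*89 = 3916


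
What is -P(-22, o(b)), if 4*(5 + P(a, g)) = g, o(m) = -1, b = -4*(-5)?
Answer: 21/4 ≈ 5.2500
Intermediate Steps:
b = 20
P(a, g) = -5 + g/4
-P(-22, o(b)) = -(-5 + (¼)*(-1)) = -(-5 - ¼) = -1*(-21/4) = 21/4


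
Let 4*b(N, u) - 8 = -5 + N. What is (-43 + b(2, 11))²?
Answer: 27889/16 ≈ 1743.1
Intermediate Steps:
b(N, u) = ¾ + N/4 (b(N, u) = 2 + (-5 + N)/4 = 2 + (-5/4 + N/4) = ¾ + N/4)
(-43 + b(2, 11))² = (-43 + (¾ + (¼)*2))² = (-43 + (¾ + ½))² = (-43 + 5/4)² = (-167/4)² = 27889/16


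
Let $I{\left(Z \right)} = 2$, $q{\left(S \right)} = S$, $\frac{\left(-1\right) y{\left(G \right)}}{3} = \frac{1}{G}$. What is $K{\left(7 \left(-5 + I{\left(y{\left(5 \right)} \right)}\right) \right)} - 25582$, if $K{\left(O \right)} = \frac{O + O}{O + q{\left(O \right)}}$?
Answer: $-25581$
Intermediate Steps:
$y{\left(G \right)} = - \frac{3}{G}$
$K{\left(O \right)} = 1$ ($K{\left(O \right)} = \frac{O + O}{O + O} = \frac{2 O}{2 O} = 2 O \frac{1}{2 O} = 1$)
$K{\left(7 \left(-5 + I{\left(y{\left(5 \right)} \right)}\right) \right)} - 25582 = 1 - 25582 = -25581$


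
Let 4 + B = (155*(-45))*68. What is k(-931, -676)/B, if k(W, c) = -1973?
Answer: 1973/474304 ≈ 0.0041598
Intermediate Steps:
B = -474304 (B = -4 + (155*(-45))*68 = -4 - 6975*68 = -4 - 474300 = -474304)
k(-931, -676)/B = -1973/(-474304) = -1973*(-1/474304) = 1973/474304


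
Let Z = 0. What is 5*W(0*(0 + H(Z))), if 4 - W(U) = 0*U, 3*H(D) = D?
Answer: 20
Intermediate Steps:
H(D) = D/3
W(U) = 4 (W(U) = 4 - 0*U = 4 - 1*0 = 4 + 0 = 4)
5*W(0*(0 + H(Z))) = 5*4 = 20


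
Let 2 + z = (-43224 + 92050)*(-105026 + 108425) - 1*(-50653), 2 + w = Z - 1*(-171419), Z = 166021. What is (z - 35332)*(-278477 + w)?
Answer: 9786045666173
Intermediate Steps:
w = 337438 (w = -2 + (166021 - 1*(-171419)) = -2 + (166021 + 171419) = -2 + 337440 = 337438)
z = 166010225 (z = -2 + ((-43224 + 92050)*(-105026 + 108425) - 1*(-50653)) = -2 + (48826*3399 + 50653) = -2 + (165959574 + 50653) = -2 + 166010227 = 166010225)
(z - 35332)*(-278477 + w) = (166010225 - 35332)*(-278477 + 337438) = 165974893*58961 = 9786045666173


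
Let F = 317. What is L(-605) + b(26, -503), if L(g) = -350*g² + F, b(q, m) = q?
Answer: -128108407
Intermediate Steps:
L(g) = 317 - 350*g² (L(g) = -350*g² + 317 = 317 - 350*g²)
L(-605) + b(26, -503) = (317 - 350*(-605)²) + 26 = (317 - 350*366025) + 26 = (317 - 128108750) + 26 = -128108433 + 26 = -128108407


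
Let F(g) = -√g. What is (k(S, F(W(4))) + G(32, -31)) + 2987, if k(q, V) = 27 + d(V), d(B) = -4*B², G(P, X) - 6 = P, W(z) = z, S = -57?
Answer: 3036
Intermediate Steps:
G(P, X) = 6 + P
k(q, V) = 27 - 4*V²
(k(S, F(W(4))) + G(32, -31)) + 2987 = ((27 - 4*(-√4)²) + (6 + 32)) + 2987 = ((27 - 4*(-1*2)²) + 38) + 2987 = ((27 - 4*(-2)²) + 38) + 2987 = ((27 - 4*4) + 38) + 2987 = ((27 - 16) + 38) + 2987 = (11 + 38) + 2987 = 49 + 2987 = 3036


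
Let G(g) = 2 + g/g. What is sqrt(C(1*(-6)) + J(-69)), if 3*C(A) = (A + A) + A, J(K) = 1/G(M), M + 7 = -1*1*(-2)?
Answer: I*sqrt(51)/3 ≈ 2.3805*I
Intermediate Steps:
M = -5 (M = -7 - 1*1*(-2) = -7 - 1*(-2) = -7 + 2 = -5)
G(g) = 3 (G(g) = 2 + 1 = 3)
J(K) = 1/3
C(A) = A (C(A) = ((A + A) + A)/3 = (2*A + A)/3 = (3*A)/3 = A)
sqrt(C(1*(-6)) + J(-69)) = sqrt(1*(-6) + 1/3) = sqrt(-6 + 1/3) = sqrt(-17/3) = I*sqrt(51)/3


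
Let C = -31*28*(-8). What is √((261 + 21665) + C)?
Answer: √28870 ≈ 169.91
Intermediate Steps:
C = 6944 (C = -868*(-8) = 6944)
√((261 + 21665) + C) = √((261 + 21665) + 6944) = √(21926 + 6944) = √28870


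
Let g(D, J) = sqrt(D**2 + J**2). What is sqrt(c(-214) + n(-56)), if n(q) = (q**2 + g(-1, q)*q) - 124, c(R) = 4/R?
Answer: sqrt(34484174 - 641144*sqrt(3137))/107 ≈ 11.159*I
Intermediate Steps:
n(q) = -124 + q**2 + q*sqrt(1 + q**2) (n(q) = (q**2 + sqrt((-1)**2 + q**2)*q) - 124 = (q**2 + sqrt(1 + q**2)*q) - 124 = (q**2 + q*sqrt(1 + q**2)) - 124 = -124 + q**2 + q*sqrt(1 + q**2))
sqrt(c(-214) + n(-56)) = sqrt(4/(-214) + (-124 + (-56)**2 - 56*sqrt(1 + (-56)**2))) = sqrt(4*(-1/214) + (-124 + 3136 - 56*sqrt(1 + 3136))) = sqrt(-2/107 + (-124 + 3136 - 56*sqrt(3137))) = sqrt(-2/107 + (3012 - 56*sqrt(3137))) = sqrt(322282/107 - 56*sqrt(3137))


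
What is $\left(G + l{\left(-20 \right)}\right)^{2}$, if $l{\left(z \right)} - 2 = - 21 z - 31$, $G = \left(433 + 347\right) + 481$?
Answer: $2729104$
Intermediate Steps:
$G = 1261$ ($G = 780 + 481 = 1261$)
$l{\left(z \right)} = -29 - 21 z$ ($l{\left(z \right)} = 2 - \left(31 + 21 z\right) = -29 - 21 z$)
$\left(G + l{\left(-20 \right)}\right)^{2} = \left(1261 - -391\right)^{2} = \left(1261 + \left(-29 + 420\right)\right)^{2} = \left(1261 + 391\right)^{2} = 1652^{2} = 2729104$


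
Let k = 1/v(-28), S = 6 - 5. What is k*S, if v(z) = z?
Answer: -1/28 ≈ -0.035714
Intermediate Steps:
S = 1
k = -1/28 (k = 1/(-28) = -1/28 ≈ -0.035714)
k*S = -1/28*1 = -1/28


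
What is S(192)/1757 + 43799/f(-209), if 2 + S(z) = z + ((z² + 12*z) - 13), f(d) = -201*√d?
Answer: 39345/1757 + 43799*I*√209/42009 ≈ 22.393 + 15.073*I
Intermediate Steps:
S(z) = -15 + z² + 13*z (S(z) = -2 + (z + ((z² + 12*z) - 13)) = -2 + (z + (-13 + z² + 12*z)) = -2 + (-13 + z² + 13*z) = -15 + z² + 13*z)
S(192)/1757 + 43799/f(-209) = (-15 + 192² + 13*192)/1757 + 43799/((-201*I*√209)) = (-15 + 36864 + 2496)*(1/1757) + 43799/((-201*I*√209)) = 39345*(1/1757) + 43799/((-201*I*√209)) = 39345/1757 + 43799*(I*√209/42009) = 39345/1757 + 43799*I*√209/42009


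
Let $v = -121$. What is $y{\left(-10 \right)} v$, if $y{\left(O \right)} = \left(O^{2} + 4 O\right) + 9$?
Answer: $-8349$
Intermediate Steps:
$y{\left(O \right)} = 9 + O^{2} + 4 O$
$y{\left(-10 \right)} v = \left(9 + \left(-10\right)^{2} + 4 \left(-10\right)\right) \left(-121\right) = \left(9 + 100 - 40\right) \left(-121\right) = 69 \left(-121\right) = -8349$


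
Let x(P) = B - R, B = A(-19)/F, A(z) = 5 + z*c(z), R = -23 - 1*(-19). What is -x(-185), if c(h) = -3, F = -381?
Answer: -1462/381 ≈ -3.8373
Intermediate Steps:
R = -4 (R = -23 + 19 = -4)
A(z) = 5 - 3*z (A(z) = 5 + z*(-3) = 5 - 3*z)
B = -62/381 (B = (5 - 3*(-19))/(-381) = (5 + 57)*(-1/381) = 62*(-1/381) = -62/381 ≈ -0.16273)
x(P) = 1462/381 (x(P) = -62/381 - 1*(-4) = -62/381 + 4 = 1462/381)
-x(-185) = -1*1462/381 = -1462/381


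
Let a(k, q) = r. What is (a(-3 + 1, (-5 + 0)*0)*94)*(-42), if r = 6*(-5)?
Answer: 118440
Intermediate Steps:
r = -30
a(k, q) = -30
(a(-3 + 1, (-5 + 0)*0)*94)*(-42) = -30*94*(-42) = -2820*(-42) = 118440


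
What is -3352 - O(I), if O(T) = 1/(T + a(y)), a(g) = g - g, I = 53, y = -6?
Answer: -177657/53 ≈ -3352.0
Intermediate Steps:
a(g) = 0
O(T) = 1/T (O(T) = 1/(T + 0) = 1/T)
-3352 - O(I) = -3352 - 1/53 = -177657/53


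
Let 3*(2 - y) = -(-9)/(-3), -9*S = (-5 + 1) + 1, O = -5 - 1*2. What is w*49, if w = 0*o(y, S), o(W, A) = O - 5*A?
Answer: 0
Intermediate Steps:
O = -7 (O = -5 - 2 = -7)
S = 1/3 (S = -((-5 + 1) + 1)/9 = -(-4 + 1)/9 = -1/9*(-3) = 1/3 ≈ 0.33333)
y = 3 (y = 2 - (-1)*(-3/(-3)) = 2 - (-1)*(-3*(-1/3)) = 2 - (-1) = 2 - 1/3*(-3) = 2 + 1 = 3)
o(W, A) = -7 - 5*A
w = 0 (w = 0*(-7 - 5*1/3) = 0*(-7 - 5/3) = 0*(-26/3) = 0)
w*49 = 0*49 = 0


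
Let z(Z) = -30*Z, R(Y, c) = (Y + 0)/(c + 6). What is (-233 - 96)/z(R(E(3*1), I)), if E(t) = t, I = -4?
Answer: 329/45 ≈ 7.3111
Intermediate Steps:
R(Y, c) = Y/(6 + c)
(-233 - 96)/z(R(E(3*1), I)) = (-233 - 96)/((-30*3*1/(6 - 4))) = -329/((-90/2)) = -329/((-30*3/2)) = -329/(-45) = -329*(-1/45) = 329/45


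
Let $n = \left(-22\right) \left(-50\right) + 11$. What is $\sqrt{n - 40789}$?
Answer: $i \sqrt{39678} \approx 199.19 i$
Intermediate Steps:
$n = 1111$ ($n = 1100 + 11 = 1111$)
$\sqrt{n - 40789} = \sqrt{1111 - 40789} = \sqrt{-39678} = i \sqrt{39678}$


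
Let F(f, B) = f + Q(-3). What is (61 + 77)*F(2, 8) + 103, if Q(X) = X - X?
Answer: 379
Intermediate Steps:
Q(X) = 0
F(f, B) = f (F(f, B) = f + 0 = f)
(61 + 77)*F(2, 8) + 103 = (61 + 77)*2 + 103 = 138*2 + 103 = 276 + 103 = 379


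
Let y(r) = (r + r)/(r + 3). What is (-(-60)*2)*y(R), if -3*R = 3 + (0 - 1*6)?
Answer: 60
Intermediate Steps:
R = 1 (R = -(3 + (0 - 1*6))/3 = -(3 + (0 - 6))/3 = -(3 - 6)/3 = -1/3*(-3) = 1)
y(r) = 2*r/(3 + r) (y(r) = (2*r)/(3 + r) = 2*r/(3 + r))
(-(-60)*2)*y(R) = (-(-60)*2)*(2*1/(3 + 1)) = (-5*(-24))*(2*1/4) = 120*(2*1*(1/4)) = 120*(1/2) = 60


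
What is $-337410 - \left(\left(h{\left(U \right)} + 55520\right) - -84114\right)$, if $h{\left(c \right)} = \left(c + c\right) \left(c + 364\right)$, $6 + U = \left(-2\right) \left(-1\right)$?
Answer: $-474164$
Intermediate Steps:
$U = -4$ ($U = -6 - -2 = -6 + 2 = -4$)
$h{\left(c \right)} = 2 c \left(364 + c\right)$
$-337410 - \left(\left(h{\left(U \right)} + 55520\right) - -84114\right) = -337410 - \left(\left(2 \left(-4\right) \left(364 - 4\right) + 55520\right) - -84114\right) = -337410 - \left(\left(2 \left(-4\right) 360 + 55520\right) + 84114\right) = -337410 - \left(\left(-2880 + 55520\right) + 84114\right) = -337410 - \left(52640 + 84114\right) = -337410 - 136754 = -474164$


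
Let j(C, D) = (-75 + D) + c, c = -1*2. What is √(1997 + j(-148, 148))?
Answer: 2*√517 ≈ 45.475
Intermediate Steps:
c = -2
j(C, D) = -77 + D (j(C, D) = (-75 + D) - 2 = -77 + D)
√(1997 + j(-148, 148)) = √(1997 + (-77 + 148)) = √(1997 + 71) = √2068 = 2*√517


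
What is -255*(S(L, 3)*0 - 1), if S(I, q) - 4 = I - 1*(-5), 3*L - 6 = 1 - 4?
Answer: 255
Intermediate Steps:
L = 1 (L = 2 + (1 - 4)/3 = 2 + (1/3)*(-3) = 2 - 1 = 1)
S(I, q) = 9 + I (S(I, q) = 4 + (I - 1*(-5)) = 4 + (I + 5) = 4 + (5 + I) = 9 + I)
-255*(S(L, 3)*0 - 1) = -255*((9 + 1)*0 - 1) = -255*(10*0 - 1) = -255*(0 - 1) = -255*(-1) = 255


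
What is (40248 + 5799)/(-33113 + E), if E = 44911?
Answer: 46047/11798 ≈ 3.9030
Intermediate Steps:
(40248 + 5799)/(-33113 + E) = (40248 + 5799)/(-33113 + 44911) = 46047/11798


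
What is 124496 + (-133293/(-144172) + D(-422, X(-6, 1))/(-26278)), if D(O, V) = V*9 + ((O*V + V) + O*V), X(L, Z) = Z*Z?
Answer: 4812889487731/38658692 ≈ 1.2450e+5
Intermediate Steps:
X(L, Z) = Z²
D(O, V) = 10*V + 2*O*V (D(O, V) = 9*V + ((V + O*V) + O*V) = 9*V + (V + 2*O*V) = 10*V + 2*O*V)
124496 + (-133293/(-144172) + D(-422, X(-6, 1))/(-26278)) = 124496 + (-133293/(-144172) + (2*1²*(5 - 422))/(-26278)) = 124496 + (-133293*(-1/144172) + (2*1*(-417))*(-1/26278)) = 124496 + (133293/144172 - 834*(-1/26278)) = 124496 + (133293/144172 + 417/13139) = 124496 + 36968499/38658692 = 4812889487731/38658692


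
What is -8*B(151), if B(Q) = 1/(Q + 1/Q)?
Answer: -604/11401 ≈ -0.052978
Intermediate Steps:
-8*B(151) = -1208/(1 + 151²) = -1208/(1 + 22801) = -1208/22802 = -8*151/22802 = -604/11401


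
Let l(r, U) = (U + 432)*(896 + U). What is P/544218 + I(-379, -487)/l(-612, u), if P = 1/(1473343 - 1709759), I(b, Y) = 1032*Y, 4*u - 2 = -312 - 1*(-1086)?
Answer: -16165845886547033/21947780434932480 ≈ -0.73656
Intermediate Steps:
u = 194 (u = ½ + (-312 - 1*(-1086))/4 = ½ + (-312 + 1086)/4 = ½ + (¼)*774 = ½ + 387/2 = 194)
l(r, U) = (432 + U)*(896 + U)
P = -1/236416 (P = 1/(-236416) = -1/236416 ≈ -4.2298e-6)
P/544218 + I(-379, -487)/l(-612, u) = -1/236416/544218 + (1032*(-487))/(387072 + 194² + 1328*194) = -1/236416*1/544218 - 502584/(387072 + 37636 + 257632) = -1/128661842688 - 502584/682340 = -1/128661842688 - 502584*1/682340 = -1/128661842688 - 125646/170585 = -16165845886547033/21947780434932480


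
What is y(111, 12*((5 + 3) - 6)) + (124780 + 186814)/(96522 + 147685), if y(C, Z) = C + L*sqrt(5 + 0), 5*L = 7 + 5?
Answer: 27418571/244207 + 12*sqrt(5)/5 ≈ 117.64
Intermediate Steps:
L = 12/5 (L = (7 + 5)/5 = (1/5)*12 = 12/5 ≈ 2.4000)
y(C, Z) = C + 12*sqrt(5)/5 (y(C, Z) = C + 12*sqrt(5 + 0)/5 = C + 12*sqrt(5)/5)
y(111, 12*((5 + 3) - 6)) + (124780 + 186814)/(96522 + 147685) = (111 + 12*sqrt(5)/5) + (124780 + 186814)/(96522 + 147685) = (111 + 12*sqrt(5)/5) + 311594/244207 = 27418571/244207 + 12*sqrt(5)/5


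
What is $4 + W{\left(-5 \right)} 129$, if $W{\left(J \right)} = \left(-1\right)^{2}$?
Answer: $133$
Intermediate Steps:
$W{\left(J \right)} = 1$
$4 + W{\left(-5 \right)} 129 = 4 + 1 \cdot 129 = 4 + 129 = 133$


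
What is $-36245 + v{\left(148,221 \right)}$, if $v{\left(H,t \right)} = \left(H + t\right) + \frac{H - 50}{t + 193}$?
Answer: $- \frac{7426283}{207} \approx -35876.0$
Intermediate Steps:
$v{\left(H,t \right)} = H + t + \frac{-50 + H}{193 + t}$ ($v{\left(H,t \right)} = \left(H + t\right) + \frac{-50 + H}{193 + t} = H + t + \frac{-50 + H}{193 + t}$)
$-36245 + v{\left(148,221 \right)} = -36245 + \frac{-50 + 221^{2} + 193 \cdot 221 + 194 \cdot 148 + 148 \cdot 221}{193 + 221} = -36245 + \frac{-50 + 48841 + 42653 + 28712 + 32708}{414} = -36245 + \frac{1}{414} \cdot 152864 = -36245 + \frac{76432}{207} = - \frac{7426283}{207}$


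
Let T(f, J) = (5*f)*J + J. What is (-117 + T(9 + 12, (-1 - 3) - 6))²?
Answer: 1385329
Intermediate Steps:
T(f, J) = J + 5*J*f (T(f, J) = 5*J*f + J = J + 5*J*f)
(-117 + T(9 + 12, (-1 - 3) - 6))² = (-117 + ((-1 - 3) - 6)*(1 + 5*(9 + 12)))² = (-117 + (-4 - 6)*(1 + 5*21))² = (-117 - 10*(1 + 105))² = (-117 - 10*106)² = (-117 - 1060)² = (-1177)² = 1385329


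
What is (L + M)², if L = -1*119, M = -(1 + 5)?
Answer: 15625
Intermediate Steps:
M = -6 (M = -1*6 = -6)
L = -119
(L + M)² = (-119 - 6)² = (-125)² = 15625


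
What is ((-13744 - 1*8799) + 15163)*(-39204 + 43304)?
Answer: -30258000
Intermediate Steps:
((-13744 - 1*8799) + 15163)*(-39204 + 43304) = ((-13744 - 8799) + 15163)*4100 = (-22543 + 15163)*4100 = -7380*4100 = -30258000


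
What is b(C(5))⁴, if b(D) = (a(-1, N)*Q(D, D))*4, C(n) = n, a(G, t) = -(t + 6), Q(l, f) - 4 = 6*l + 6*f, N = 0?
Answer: 5566277615616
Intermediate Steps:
Q(l, f) = 4 + 6*f + 6*l (Q(l, f) = 4 + (6*l + 6*f) = 4 + (6*f + 6*l) = 4 + 6*f + 6*l)
a(G, t) = -6 - t (a(G, t) = -(6 + t) = -6 - t)
b(D) = -96 - 288*D (b(D) = ((-6 - 1*0)*(4 + 6*D + 6*D))*4 = ((-6 + 0)*(4 + 12*D))*4 = -6*(4 + 12*D)*4 = (-24 - 72*D)*4 = -96 - 288*D)
b(C(5))⁴ = (-96 - 288*5)⁴ = (-96 - 1440)⁴ = (-1536)⁴ = 5566277615616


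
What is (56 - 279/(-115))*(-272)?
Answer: -1827568/115 ≈ -15892.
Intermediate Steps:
(56 - 279/(-115))*(-272) = (56 - 279*(-1/115))*(-272) = (56 + 279/115)*(-272) = (6719/115)*(-272) = -1827568/115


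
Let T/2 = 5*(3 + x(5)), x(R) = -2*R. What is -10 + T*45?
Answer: -3160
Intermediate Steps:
T = -70 (T = 2*(5*(3 - 2*5)) = 2*(5*(3 - 10)) = 2*(5*(-7)) = 2*(-35) = -70)
-10 + T*45 = -10 - 70*45 = -10 - 3150 = -3160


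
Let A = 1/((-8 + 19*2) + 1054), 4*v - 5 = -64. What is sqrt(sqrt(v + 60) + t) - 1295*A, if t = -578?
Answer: -1295/1084 + I*sqrt(2312 - 2*sqrt(181))/2 ≈ -1.1946 + 23.901*I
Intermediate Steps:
v = -59/4 (v = 5/4 + (1/4)*(-64) = 5/4 - 16 = -59/4 ≈ -14.750)
A = 1/1084 (A = 1/((-8 + 38) + 1054) = 1/(30 + 1054) = 1/1084 ≈ 0.00092251)
sqrt(sqrt(v + 60) + t) - 1295*A = sqrt(sqrt(-59/4 + 60) - 578) - 1295*1/1084 = sqrt(sqrt(181/4) - 578) - 1295/1084 = sqrt(sqrt(181)/2 - 578) - 1295/1084 = sqrt(-578 + sqrt(181)/2) - 1295/1084 = -1295/1084 + sqrt(-578 + sqrt(181)/2)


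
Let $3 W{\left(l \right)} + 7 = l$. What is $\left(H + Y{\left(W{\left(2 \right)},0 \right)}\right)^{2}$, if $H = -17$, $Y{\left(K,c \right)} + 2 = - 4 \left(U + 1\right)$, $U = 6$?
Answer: $2209$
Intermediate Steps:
$W{\left(l \right)} = - \frac{7}{3} + \frac{l}{3}$
$Y{\left(K,c \right)} = -30$ ($Y{\left(K,c \right)} = -2 - 4 \left(6 + 1\right) = -2 - 28 = -30$)
$\left(H + Y{\left(W{\left(2 \right)},0 \right)}\right)^{2} = \left(-17 - 30\right)^{2} = \left(-47\right)^{2} = 2209$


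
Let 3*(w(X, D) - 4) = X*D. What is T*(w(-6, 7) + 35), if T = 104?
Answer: 2600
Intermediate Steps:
w(X, D) = 4 + D*X/3 (w(X, D) = 4 + (X*D)/3 = 4 + (D*X)/3 = 4 + D*X/3)
T*(w(-6, 7) + 35) = 104*((4 + (⅓)*7*(-6)) + 35) = 104*((4 - 14) + 35) = 104*(-10 + 35) = 104*25 = 2600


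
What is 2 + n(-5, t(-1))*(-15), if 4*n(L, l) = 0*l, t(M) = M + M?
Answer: 2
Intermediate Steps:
t(M) = 2*M
n(L, l) = 0 (n(L, l) = (0*l)/4 = (1/4)*0 = 0)
2 + n(-5, t(-1))*(-15) = 2 + 0*(-15) = 2 + 0 = 2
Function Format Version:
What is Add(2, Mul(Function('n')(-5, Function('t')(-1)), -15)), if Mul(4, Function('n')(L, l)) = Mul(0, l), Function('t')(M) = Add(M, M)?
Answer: 2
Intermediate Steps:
Function('t')(M) = Mul(2, M)
Function('n')(L, l) = 0 (Function('n')(L, l) = Mul(Rational(1, 4), Mul(0, l)) = Mul(Rational(1, 4), 0) = 0)
Add(2, Mul(Function('n')(-5, Function('t')(-1)), -15)) = Add(2, Mul(0, -15)) = Add(2, 0) = 2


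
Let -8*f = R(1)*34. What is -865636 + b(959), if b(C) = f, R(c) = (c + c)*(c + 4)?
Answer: -1731357/2 ≈ -8.6568e+5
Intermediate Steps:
R(c) = 2*c*(4 + c) (R(c) = (2*c)*(4 + c) = 2*c*(4 + c))
f = -85/2 (f = -2*1*(4 + 1)*34/8 = -2*1*5*34/8 = -5*34/4 = -⅛*340 = -85/2 ≈ -42.500)
b(C) = -85/2
-865636 + b(959) = -865636 - 85/2 = -1731357/2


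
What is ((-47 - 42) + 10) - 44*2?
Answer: -167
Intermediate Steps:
((-47 - 42) + 10) - 44*2 = (-89 + 10) - 88 = -79 - 88 = -167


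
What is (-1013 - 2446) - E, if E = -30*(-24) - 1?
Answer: -4178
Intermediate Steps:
E = 719 (E = 720 - 1 = 719)
(-1013 - 2446) - E = (-1013 - 2446) - 1*719 = -3459 - 719 = -4178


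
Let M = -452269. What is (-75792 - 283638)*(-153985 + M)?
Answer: 217905875220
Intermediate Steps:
(-75792 - 283638)*(-153985 + M) = (-75792 - 283638)*(-153985 - 452269) = -359430*(-606254) = 217905875220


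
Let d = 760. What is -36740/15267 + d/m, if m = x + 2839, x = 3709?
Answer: -57242650/24992079 ≈ -2.2904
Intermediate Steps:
m = 6548 (m = 3709 + 2839 = 6548)
-36740/15267 + d/m = -36740/15267 + 760/6548 = -36740*1/15267 + 760*(1/6548) = -36740/15267 + 190/1637 = -57242650/24992079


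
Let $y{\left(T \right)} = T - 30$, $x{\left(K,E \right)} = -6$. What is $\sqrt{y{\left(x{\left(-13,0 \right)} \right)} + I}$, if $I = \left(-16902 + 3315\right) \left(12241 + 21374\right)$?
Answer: $3 i \sqrt{50747449} \approx 21371.0 i$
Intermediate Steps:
$y{\left(T \right)} = -30 + T$
$I = -456727005$ ($I = \left(-13587\right) 33615 = -456727005$)
$\sqrt{y{\left(x{\left(-13,0 \right)} \right)} + I} = \sqrt{\left(-30 - 6\right) - 456727005} = \sqrt{-36 - 456727005} = \sqrt{-456727041} = 3 i \sqrt{50747449}$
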